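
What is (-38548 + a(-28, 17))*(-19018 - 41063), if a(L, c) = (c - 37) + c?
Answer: 2316182631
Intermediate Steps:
a(L, c) = -37 + 2*c (a(L, c) = (-37 + c) + c = -37 + 2*c)
(-38548 + a(-28, 17))*(-19018 - 41063) = (-38548 + (-37 + 2*17))*(-19018 - 41063) = (-38548 + (-37 + 34))*(-60081) = (-38548 - 3)*(-60081) = -38551*(-60081) = 2316182631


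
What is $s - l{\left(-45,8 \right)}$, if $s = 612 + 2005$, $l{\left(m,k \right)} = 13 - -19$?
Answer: $2585$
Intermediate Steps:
$l{\left(m,k \right)} = 32$ ($l{\left(m,k \right)} = 13 + 19 = 32$)
$s = 2617$
$s - l{\left(-45,8 \right)} = 2617 - 32 = 2585$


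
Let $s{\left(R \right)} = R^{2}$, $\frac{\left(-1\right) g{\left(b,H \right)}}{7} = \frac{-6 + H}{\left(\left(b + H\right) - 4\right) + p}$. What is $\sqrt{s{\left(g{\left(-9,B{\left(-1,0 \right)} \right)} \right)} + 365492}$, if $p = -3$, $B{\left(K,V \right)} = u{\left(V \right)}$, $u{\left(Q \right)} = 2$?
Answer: $2 \sqrt{91374} \approx 604.56$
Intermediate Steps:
$B{\left(K,V \right)} = 2$
$g{\left(b,H \right)} = - \frac{7 \left(-6 + H\right)}{-7 + H + b}$ ($g{\left(b,H \right)} = - 7 \frac{-6 + H}{\left(\left(b + H\right) - 4\right) - 3} = - 7 \frac{-6 + H}{\left(\left(H + b\right) - 4\right) - 3} = - 7 \frac{-6 + H}{\left(-4 + H + b\right) - 3} = - 7 \frac{-6 + H}{-7 + H + b} = - \frac{7 \left(-6 + H\right)}{-7 + H + b}$)
$\sqrt{s{\left(g{\left(-9,B{\left(-1,0 \right)} \right)} \right)} + 365492} = \sqrt{\left(\frac{7 \left(6 - 2\right)}{-7 + 2 - 9}\right)^{2} + 365492} = \sqrt{\left(\frac{7 \left(6 - 2\right)}{-14}\right)^{2} + 365492} = \sqrt{\left(7 \left(- \frac{1}{14}\right) 4\right)^{2} + 365492} = \sqrt{\left(-2\right)^{2} + 365492} = \sqrt{4 + 365492} = \sqrt{365496} = 2 \sqrt{91374}$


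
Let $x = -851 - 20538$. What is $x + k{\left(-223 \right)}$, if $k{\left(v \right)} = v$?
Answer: $-21612$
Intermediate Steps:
$x = -21389$ ($x = -851 - 20538 = -21389$)
$x + k{\left(-223 \right)} = -21389 - 223 = -21612$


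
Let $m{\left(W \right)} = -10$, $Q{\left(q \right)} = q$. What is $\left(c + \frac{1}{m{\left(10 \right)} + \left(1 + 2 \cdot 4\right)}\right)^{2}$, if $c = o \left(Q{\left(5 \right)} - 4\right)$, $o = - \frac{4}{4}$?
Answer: $4$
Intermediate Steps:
$o = -1$ ($o = \left(-4\right) \frac{1}{4} = -1$)
$c = -1$ ($c = - (5 - 4) = \left(-1\right) 1 = -1$)
$\left(c + \frac{1}{m{\left(10 \right)} + \left(1 + 2 \cdot 4\right)}\right)^{2} = \left(-1 + \frac{1}{-10 + \left(1 + 2 \cdot 4\right)}\right)^{2} = \left(-1 + \frac{1}{-10 + \left(1 + 8\right)}\right)^{2} = \left(-1 + \frac{1}{-10 + 9}\right)^{2} = \left(-1 + \frac{1}{-1}\right)^{2} = \left(-1 - 1\right)^{2} = \left(-2\right)^{2} = 4$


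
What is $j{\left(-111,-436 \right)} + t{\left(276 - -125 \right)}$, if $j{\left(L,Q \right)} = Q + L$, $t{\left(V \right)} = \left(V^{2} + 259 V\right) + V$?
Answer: $264514$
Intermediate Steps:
$t{\left(V \right)} = V^{2} + 260 V$
$j{\left(L,Q \right)} = L + Q$
$j{\left(-111,-436 \right)} + t{\left(276 - -125 \right)} = \left(-111 - 436\right) + \left(276 - -125\right) \left(260 + \left(276 - -125\right)\right) = -547 + \left(276 + 125\right) \left(260 + \left(276 + 125\right)\right) = -547 + 401 \left(260 + 401\right) = -547 + 401 \cdot 661 = -547 + 265061 = 264514$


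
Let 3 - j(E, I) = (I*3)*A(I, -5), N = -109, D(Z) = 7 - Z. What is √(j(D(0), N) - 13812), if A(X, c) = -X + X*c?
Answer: √200049 ≈ 447.27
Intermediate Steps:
j(E, I) = 3 + 18*I² (j(E, I) = 3 - I*3*I*(-1 - 5) = 3 - 3*I*I*(-6) = 3 - 3*I*(-6*I) = 3 - (-18)*I² = 3 + 18*I²)
√(j(D(0), N) - 13812) = √((3 + 18*(-109)²) - 13812) = √((3 + 18*11881) - 13812) = √((3 + 213858) - 13812) = √(213861 - 13812) = √200049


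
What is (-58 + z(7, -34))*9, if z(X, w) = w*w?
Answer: 9882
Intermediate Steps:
z(X, w) = w²
(-58 + z(7, -34))*9 = (-58 + (-34)²)*9 = (-58 + 1156)*9 = 1098*9 = 9882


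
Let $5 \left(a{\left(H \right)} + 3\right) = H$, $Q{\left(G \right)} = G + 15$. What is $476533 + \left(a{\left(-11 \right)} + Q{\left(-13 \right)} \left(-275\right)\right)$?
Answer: $\frac{2379889}{5} \approx 4.7598 \cdot 10^{5}$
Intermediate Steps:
$Q{\left(G \right)} = 15 + G$
$a{\left(H \right)} = -3 + \frac{H}{5}$
$476533 + \left(a{\left(-11 \right)} + Q{\left(-13 \right)} \left(-275\right)\right) = 476533 + \left(\left(-3 + \frac{1}{5} \left(-11\right)\right) + \left(15 - 13\right) \left(-275\right)\right) = 476533 + \left(\left(-3 - \frac{11}{5}\right) + 2 \left(-275\right)\right) = 476533 - \frac{2776}{5} = \frac{2379889}{5}$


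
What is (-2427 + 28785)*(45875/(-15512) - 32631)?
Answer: -6671446323513/7756 ≈ -8.6017e+8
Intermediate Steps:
(-2427 + 28785)*(45875/(-15512) - 32631) = 26358*(45875*(-1/15512) - 32631) = 26358*(-45875/15512 - 32631) = 26358*(-506217947/15512) = -6671446323513/7756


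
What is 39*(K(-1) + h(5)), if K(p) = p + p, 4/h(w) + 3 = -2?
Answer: -546/5 ≈ -109.20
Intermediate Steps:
h(w) = -4/5 (h(w) = 4/(-3 - 2) = 4/(-5) = 4*(-1/5) = -4/5)
K(p) = 2*p
39*(K(-1) + h(5)) = 39*(2*(-1) - 4/5) = 39*(-2 - 4/5) = 39*(-14/5) = -546/5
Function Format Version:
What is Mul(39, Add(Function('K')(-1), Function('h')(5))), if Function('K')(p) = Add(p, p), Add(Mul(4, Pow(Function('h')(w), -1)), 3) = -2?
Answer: Rational(-546, 5) ≈ -109.20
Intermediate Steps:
Function('h')(w) = Rational(-4, 5) (Function('h')(w) = Mul(4, Pow(Add(-3, -2), -1)) = Mul(4, Pow(-5, -1)) = Mul(4, Rational(-1, 5)) = Rational(-4, 5))
Function('K')(p) = Mul(2, p)
Mul(39, Add(Function('K')(-1), Function('h')(5))) = Mul(39, Add(Mul(2, -1), Rational(-4, 5))) = Mul(39, Add(-2, Rational(-4, 5))) = Mul(39, Rational(-14, 5)) = Rational(-546, 5)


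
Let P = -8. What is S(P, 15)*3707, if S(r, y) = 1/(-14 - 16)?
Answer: -3707/30 ≈ -123.57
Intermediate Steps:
S(r, y) = -1/30 (S(r, y) = 1/(-30) = -1/30)
S(P, 15)*3707 = -1/30*3707 = -3707/30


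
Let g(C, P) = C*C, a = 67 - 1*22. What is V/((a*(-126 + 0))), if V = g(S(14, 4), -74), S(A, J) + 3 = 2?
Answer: -1/5670 ≈ -0.00017637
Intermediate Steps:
a = 45 (a = 67 - 22 = 45)
S(A, J) = -1 (S(A, J) = -3 + 2 = -1)
g(C, P) = C²
V = 1 (V = (-1)² = 1)
V/((a*(-126 + 0))) = 1/(45*(-126 + 0)) = 1/(45*(-126)) = 1/(-5670) = 1*(-1/5670) = -1/5670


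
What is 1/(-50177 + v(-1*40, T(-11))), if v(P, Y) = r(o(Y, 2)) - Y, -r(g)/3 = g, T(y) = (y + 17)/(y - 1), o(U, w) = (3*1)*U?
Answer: -1/50172 ≈ -1.9931e-5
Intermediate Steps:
o(U, w) = 3*U
T(y) = (17 + y)/(-1 + y)
r(g) = -3*g
v(P, Y) = -10*Y (v(P, Y) = -9*Y - Y = -10*Y)
1/(-50177 + v(-1*40, T(-11))) = 1/(-50177 - 10*(17 - 11)/(-1 - 11)) = 1/(-50177 - 10*6/(-12)) = 1/(-50177 - (-5)*6/6) = 1/(-50177 - 10*(-½)) = 1/(-50177 + 5) = 1/(-50172) = -1/50172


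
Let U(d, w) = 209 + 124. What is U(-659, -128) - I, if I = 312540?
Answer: -312207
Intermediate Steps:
U(d, w) = 333
U(-659, -128) - I = 333 - 1*312540 = 333 - 312540 = -312207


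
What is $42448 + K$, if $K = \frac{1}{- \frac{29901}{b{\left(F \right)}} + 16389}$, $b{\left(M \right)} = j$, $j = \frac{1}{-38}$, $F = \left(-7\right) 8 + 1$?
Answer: $\frac{48926710897}{1152627} \approx 42448.0$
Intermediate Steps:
$F = -55$ ($F = -56 + 1 = -55$)
$j = - \frac{1}{38} \approx -0.026316$
$b{\left(M \right)} = - \frac{1}{38}$
$K = \frac{1}{1152627}$ ($K = \frac{1}{- \frac{29901}{- \frac{1}{38}} + 16389} = \frac{1}{\left(-29901\right) \left(-38\right) + 16389} = \frac{1}{1136238 + 16389} = \frac{1}{1152627} \approx 8.6758 \cdot 10^{-7}$)
$42448 + K = 42448 + \frac{1}{1152627} = \frac{48926710897}{1152627}$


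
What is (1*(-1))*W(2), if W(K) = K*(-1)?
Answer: 2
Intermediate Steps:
W(K) = -K
(1*(-1))*W(2) = (1*(-1))*(-1*2) = -1*(-2) = 2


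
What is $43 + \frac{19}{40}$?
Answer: $\frac{1739}{40} \approx 43.475$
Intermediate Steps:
$43 + \frac{19}{40} = \frac{1739}{40}$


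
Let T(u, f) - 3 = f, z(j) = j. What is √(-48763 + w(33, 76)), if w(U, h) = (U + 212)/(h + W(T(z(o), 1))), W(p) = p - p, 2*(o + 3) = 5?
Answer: I*√70409117/38 ≈ 220.82*I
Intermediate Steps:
o = -½ (o = -3 + (½)*5 = -3 + 5/2 = -½ ≈ -0.50000)
T(u, f) = 3 + f
W(p) = 0
w(U, h) = (212 + U)/h (w(U, h) = (U + 212)/(h + 0) = (212 + U)/h)
√(-48763 + w(33, 76)) = √(-48763 + (212 + 33)/76) = √(-48763 + (1/76)*245) = √(-48763 + 245/76) = √(-3705743/76) = I*√70409117/38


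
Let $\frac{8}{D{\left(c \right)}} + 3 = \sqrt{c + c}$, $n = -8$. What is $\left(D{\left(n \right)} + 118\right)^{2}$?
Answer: $\frac{8560452}{625} - \frac{187264 i}{625} \approx 13697.0 - 299.62 i$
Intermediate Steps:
$D{\left(c \right)} = \frac{8}{-3 + \sqrt{2} \sqrt{c}}$ ($D{\left(c \right)} = \frac{8}{-3 + \sqrt{c + c}} = \frac{8}{-3 + \sqrt{2 c}} = \frac{8}{-3 + \sqrt{2} \sqrt{c}}$)
$\left(D{\left(n \right)} + 118\right)^{2} = \left(\frac{8}{-3 + \sqrt{2} \sqrt{-8}} + 118\right)^{2} = \left(\frac{8}{-3 + \sqrt{2} \cdot 2 i \sqrt{2}} + 118\right)^{2} = \left(\frac{8}{-3 + 4 i} + 118\right)^{2} = \left(8 \frac{-3 - 4 i}{25} + 118\right)^{2} = \left(\frac{8 \left(-3 - 4 i\right)}{25} + 118\right)^{2} = \left(118 + \frac{8 \left(-3 - 4 i\right)}{25}\right)^{2}$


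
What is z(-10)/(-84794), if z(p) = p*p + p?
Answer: -45/42397 ≈ -0.0010614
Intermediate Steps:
z(p) = p + p² (z(p) = p² + p = p + p²)
z(-10)/(-84794) = -10*(1 - 10)/(-84794) = -10*(-9)*(-1/84794) = 90*(-1/84794) = -45/42397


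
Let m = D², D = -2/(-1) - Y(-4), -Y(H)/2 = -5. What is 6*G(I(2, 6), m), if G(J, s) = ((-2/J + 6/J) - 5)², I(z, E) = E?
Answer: 338/3 ≈ 112.67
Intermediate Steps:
Y(H) = 10 (Y(H) = -2*(-5) = 10)
D = -8 (D = -2/(-1) - 1*10 = -2*(-1) - 10 = 2 - 10 = -8)
m = 64 (m = (-8)² = 64)
G(J, s) = (-5 + 4/J)² (G(J, s) = (4/J - 5)² = (-5 + 4/J)²)
6*G(I(2, 6), m) = 6*((-4 + 5*6)²/6²) = 6*((-4 + 30)²/36) = 6*((1/36)*26²) = 6*((1/36)*676) = 6*(169/9) = 338/3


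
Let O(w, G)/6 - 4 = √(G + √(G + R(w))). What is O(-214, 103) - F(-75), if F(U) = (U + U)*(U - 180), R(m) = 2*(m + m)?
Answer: -38226 + 6*√(103 + I*√753) ≈ -38165.0 + 8.0417*I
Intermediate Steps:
R(m) = 4*m (R(m) = 2*(2*m) = 4*m)
F(U) = 2*U*(-180 + U) (F(U) = (2*U)*(-180 + U) = 2*U*(-180 + U))
O(w, G) = 24 + 6*√(G + √(G + 4*w))
O(-214, 103) - F(-75) = (24 + 6*√(103 + √(103 + 4*(-214)))) - 2*(-75)*(-180 - 75) = (24 + 6*√(103 + √(103 - 856))) - 2*(-75)*(-255) = (24 + 6*√(103 + √(-753))) - 1*38250 = (24 + 6*√(103 + I*√753)) - 38250 = -38226 + 6*√(103 + I*√753)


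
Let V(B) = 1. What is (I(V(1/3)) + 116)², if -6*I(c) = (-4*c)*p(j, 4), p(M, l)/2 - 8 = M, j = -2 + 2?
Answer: 144400/9 ≈ 16044.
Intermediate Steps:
j = 0
p(M, l) = 16 + 2*M
I(c) = 32*c/3 (I(c) = -(-4*c)*(16 + 2*0)/6 = -(-4*c)*(16 + 0)/6 = -(-4*c)*16/6 = -(-32)*c/3 = 32*c/3)
(I(V(1/3)) + 116)² = ((32/3)*1 + 116)² = (32/3 + 116)² = (380/3)² = 144400/9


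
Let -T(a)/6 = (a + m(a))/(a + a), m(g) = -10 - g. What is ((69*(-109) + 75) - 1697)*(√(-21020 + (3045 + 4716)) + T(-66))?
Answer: 45715/11 - 9143*I*√13259 ≈ 4155.9 - 1.0528e+6*I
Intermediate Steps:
T(a) = 30/a (T(a) = -6*(a + (-10 - a))/(a + a) = -(-60)/(2*a) = -(-60)*1/(2*a) = -(-30)/a = 30/a)
((69*(-109) + 75) - 1697)*(√(-21020 + (3045 + 4716)) + T(-66)) = ((69*(-109) + 75) - 1697)*(√(-21020 + (3045 + 4716)) + 30/(-66)) = ((-7521 + 75) - 1697)*(√(-21020 + 7761) + 30*(-1/66)) = (-7446 - 1697)*(√(-13259) - 5/11) = -9143*(I*√13259 - 5/11) = -9143*(-5/11 + I*√13259) = 45715/11 - 9143*I*√13259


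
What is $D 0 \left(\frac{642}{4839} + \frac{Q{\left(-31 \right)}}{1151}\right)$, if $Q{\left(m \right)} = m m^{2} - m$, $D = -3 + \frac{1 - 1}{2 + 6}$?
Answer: $0$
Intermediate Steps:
$D = -3$ ($D = -3 + \frac{0}{8} = -3 + 0 \cdot \frac{1}{8} = -3 + 0 = -3$)
$Q{\left(m \right)} = m^{3} - m$
$D 0 \left(\frac{642}{4839} + \frac{Q{\left(-31 \right)}}{1151}\right) = \left(-3\right) 0 \left(\frac{642}{4839} + \frac{\left(-31\right)^{3} - -31}{1151}\right) = 0 \left(642 \cdot \frac{1}{4839} + \left(-29791 + 31\right) \frac{1}{1151}\right) = 0 \left(\frac{214}{1613} - \frac{29760}{1151}\right) = 0 \left(- \frac{47756566}{1856563}\right) = 0$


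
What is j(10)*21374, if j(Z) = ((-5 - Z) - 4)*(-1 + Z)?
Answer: -3654954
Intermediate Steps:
j(Z) = (-1 + Z)*(-9 - Z) (j(Z) = (-9 - Z)*(-1 + Z) = (-1 + Z)*(-9 - Z))
j(10)*21374 = (9 - 1*10² - 8*10)*21374 = (9 - 1*100 - 80)*21374 = (9 - 100 - 80)*21374 = -171*21374 = -3654954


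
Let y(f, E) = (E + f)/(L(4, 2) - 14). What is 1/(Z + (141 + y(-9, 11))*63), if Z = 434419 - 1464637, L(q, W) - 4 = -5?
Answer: -5/5106717 ≈ -9.7910e-7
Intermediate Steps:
L(q, W) = -1 (L(q, W) = 4 - 5 = -1)
y(f, E) = -E/15 - f/15 (y(f, E) = (E + f)/(-1 - 14) = (E + f)/(-15) = (E + f)*(-1/15) = -E/15 - f/15)
Z = -1030218
1/(Z + (141 + y(-9, 11))*63) = 1/(-1030218 + (141 + (-1/15*11 - 1/15*(-9)))*63) = 1/(-1030218 + (141 + (-11/15 + ⅗))*63) = 1/(-1030218 + (141 - 2/15)*63) = 1/(-1030218 + (2113/15)*63) = 1/(-1030218 + 44373/5) = 1/(-5106717/5) = -5/5106717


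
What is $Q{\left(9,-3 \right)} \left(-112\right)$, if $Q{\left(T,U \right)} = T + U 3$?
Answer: $0$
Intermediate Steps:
$Q{\left(T,U \right)} = T + 3 U$
$Q{\left(9,-3 \right)} \left(-112\right) = \left(9 + 3 \left(-3\right)\right) \left(-112\right) = \left(9 - 9\right) \left(-112\right) = 0 \left(-112\right) = 0$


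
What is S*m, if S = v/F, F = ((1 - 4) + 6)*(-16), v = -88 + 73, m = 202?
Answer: 505/8 ≈ 63.125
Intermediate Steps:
v = -15
F = -48 (F = (-3 + 6)*(-16) = 3*(-16) = -48)
S = 5/16 (S = -15/(-48) = -15*(-1/48) = 5/16 ≈ 0.31250)
S*m = (5/16)*202 = 505/8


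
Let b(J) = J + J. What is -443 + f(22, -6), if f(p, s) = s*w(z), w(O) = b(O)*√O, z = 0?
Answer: -443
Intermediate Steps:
b(J) = 2*J
w(O) = 2*O^(3/2) (w(O) = (2*O)*√O = 2*O^(3/2))
f(p, s) = 0 (f(p, s) = s*(2*0^(3/2)) = s*(2*0) = s*0 = 0)
-443 + f(22, -6) = -443 + 0 = -443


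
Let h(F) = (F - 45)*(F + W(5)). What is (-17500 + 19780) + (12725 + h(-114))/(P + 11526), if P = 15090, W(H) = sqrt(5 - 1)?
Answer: 60715013/26616 ≈ 2281.1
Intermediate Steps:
W(H) = 2 (W(H) = sqrt(4) = 2)
h(F) = (-45 + F)*(2 + F) (h(F) = (F - 45)*(F + 2) = (-45 + F)*(2 + F))
(-17500 + 19780) + (12725 + h(-114))/(P + 11526) = (-17500 + 19780) + (12725 + (-90 + (-114)**2 - 43*(-114)))/(15090 + 11526) = 2280 + (12725 + (-90 + 12996 + 4902))/26616 = 2280 + (12725 + 17808)*(1/26616) = 2280 + 30533*(1/26616) = 2280 + 30533/26616 = 60715013/26616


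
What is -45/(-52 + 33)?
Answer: 45/19 ≈ 2.3684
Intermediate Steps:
-45/(-52 + 33) = -45/(-19) = -45*(-1/19) = 45/19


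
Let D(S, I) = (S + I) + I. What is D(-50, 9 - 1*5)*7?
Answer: -294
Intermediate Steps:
D(S, I) = S + 2*I (D(S, I) = (I + S) + I = S + 2*I)
D(-50, 9 - 1*5)*7 = (-50 + 2*(9 - 1*5))*7 = (-50 + 2*(9 - 5))*7 = (-50 + 2*4)*7 = (-50 + 8)*7 = -42*7 = -294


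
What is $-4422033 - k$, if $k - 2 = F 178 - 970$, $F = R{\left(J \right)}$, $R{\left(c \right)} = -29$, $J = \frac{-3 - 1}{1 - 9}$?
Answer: $-4415903$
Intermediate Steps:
$J = \frac{1}{2}$ ($J = - \frac{4}{-8} = \left(-4\right) \left(- \frac{1}{8}\right) = \frac{1}{2} \approx 0.5$)
$F = -29$
$k = -6130$ ($k = 2 - 6132 = -6130$)
$-4422033 - k = -4422033 - -6130 = -4422033 + 6130 = -4415903$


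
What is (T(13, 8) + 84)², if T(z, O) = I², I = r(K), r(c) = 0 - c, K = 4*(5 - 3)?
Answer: 21904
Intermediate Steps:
K = 8 (K = 4*2 = 8)
r(c) = -c
I = -8 (I = -1*8 = -8)
T(z, O) = 64 (T(z, O) = (-8)² = 64)
(T(13, 8) + 84)² = (64 + 84)² = 148² = 21904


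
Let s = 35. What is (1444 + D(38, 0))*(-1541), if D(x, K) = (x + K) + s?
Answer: -2337697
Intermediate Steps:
D(x, K) = 35 + K + x (D(x, K) = (x + K) + 35 = (K + x) + 35 = 35 + K + x)
(1444 + D(38, 0))*(-1541) = (1444 + (35 + 0 + 38))*(-1541) = (1444 + 73)*(-1541) = 1517*(-1541) = -2337697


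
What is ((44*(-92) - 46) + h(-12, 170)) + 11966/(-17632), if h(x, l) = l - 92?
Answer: -35411039/8816 ≈ -4016.7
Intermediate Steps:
h(x, l) = -92 + l
((44*(-92) - 46) + h(-12, 170)) + 11966/(-17632) = ((44*(-92) - 46) + (-92 + 170)) + 11966/(-17632) = ((-4048 - 46) + 78) + 11966*(-1/17632) = (-4094 + 78) - 5983/8816 = -4016 - 5983/8816 = -35411039/8816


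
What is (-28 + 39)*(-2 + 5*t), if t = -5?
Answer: -297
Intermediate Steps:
(-28 + 39)*(-2 + 5*t) = (-28 + 39)*(-2 + 5*(-5)) = 11*(-2 - 25) = 11*(-27) = -297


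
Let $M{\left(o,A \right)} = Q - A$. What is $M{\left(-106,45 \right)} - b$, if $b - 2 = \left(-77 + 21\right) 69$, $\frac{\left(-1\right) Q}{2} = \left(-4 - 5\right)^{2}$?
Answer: $3655$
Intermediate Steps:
$Q = -162$ ($Q = - 2 \left(-4 - 5\right)^{2} = - 2 \left(-9\right)^{2} = \left(-2\right) 81 = -162$)
$M{\left(o,A \right)} = -162 - A$
$b = -3862$ ($b = 2 + \left(-77 + 21\right) 69 = 2 - 3864 = -3862$)
$M{\left(-106,45 \right)} - b = \left(-162 - 45\right) - -3862 = \left(-162 - 45\right) + 3862 = -207 + 3862 = 3655$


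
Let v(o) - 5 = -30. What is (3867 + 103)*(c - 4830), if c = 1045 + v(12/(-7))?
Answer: -15125700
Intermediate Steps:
v(o) = -25 (v(o) = 5 - 30 = -25)
c = 1020 (c = 1045 - 25 = 1020)
(3867 + 103)*(c - 4830) = (3867 + 103)*(1020 - 4830) = 3970*(-3810) = -15125700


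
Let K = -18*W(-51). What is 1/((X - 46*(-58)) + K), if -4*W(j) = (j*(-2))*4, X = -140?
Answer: 1/4364 ≈ 0.00022915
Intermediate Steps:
W(j) = 2*j (W(j) = -j*(-2)*4/4 = -(-2*j)*4/4 = -(-2)*j = 2*j)
K = 1836 (K = -36*(-51) = -18*(-102) = 1836)
1/((X - 46*(-58)) + K) = 1/((-140 - 46*(-58)) + 1836) = 1/((-140 + 2668) + 1836) = 1/(2528 + 1836) = 1/4364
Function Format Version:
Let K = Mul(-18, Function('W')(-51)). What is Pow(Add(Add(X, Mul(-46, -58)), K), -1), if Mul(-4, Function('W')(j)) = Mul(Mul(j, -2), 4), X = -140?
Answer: Rational(1, 4364) ≈ 0.00022915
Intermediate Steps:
Function('W')(j) = Mul(2, j) (Function('W')(j) = Mul(Rational(-1, 4), Mul(Mul(j, -2), 4)) = Mul(Rational(-1, 4), Mul(Mul(-2, j), 4)) = Mul(Rational(-1, 4), Mul(-8, j)) = Mul(2, j))
K = 1836 (K = Mul(-18, Mul(2, -51)) = Mul(-18, -102) = 1836)
Pow(Add(Add(X, Mul(-46, -58)), K), -1) = Pow(Add(Add(-140, Mul(-46, -58)), 1836), -1) = Pow(Add(Add(-140, 2668), 1836), -1) = Pow(Add(2528, 1836), -1) = Pow(4364, -1) = Rational(1, 4364)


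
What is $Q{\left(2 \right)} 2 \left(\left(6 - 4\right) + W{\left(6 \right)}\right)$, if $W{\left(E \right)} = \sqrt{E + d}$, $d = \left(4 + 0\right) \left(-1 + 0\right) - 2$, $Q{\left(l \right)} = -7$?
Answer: $-28$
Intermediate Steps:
$d = -6$ ($d = 4 \left(-1\right) - 2 = -4 - 2 = -6$)
$W{\left(E \right)} = \sqrt{-6 + E}$ ($W{\left(E \right)} = \sqrt{E - 6} = \sqrt{-6 + E}$)
$Q{\left(2 \right)} 2 \left(\left(6 - 4\right) + W{\left(6 \right)}\right) = - 7 \cdot 2 \left(\left(6 - 4\right) + \sqrt{-6 + 6}\right) = - 7 \cdot 2 \left(2 + \sqrt{0}\right) = - 7 \cdot 2 \left(2 + 0\right) = - 7 \cdot 2 \cdot 2 = \left(-7\right) 4 = -28$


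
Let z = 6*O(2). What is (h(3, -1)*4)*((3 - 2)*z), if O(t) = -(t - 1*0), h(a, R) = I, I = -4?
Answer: 192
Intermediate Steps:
h(a, R) = -4
O(t) = -t (O(t) = -(t + 0) = -t)
z = -12 (z = 6*(-1*2) = 6*(-2) = -12)
(h(3, -1)*4)*((3 - 2)*z) = (-4*4)*((3 - 2)*(-12)) = -16*(-12) = 192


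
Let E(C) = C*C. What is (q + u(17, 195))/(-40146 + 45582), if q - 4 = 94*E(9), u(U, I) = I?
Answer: 7813/5436 ≈ 1.4373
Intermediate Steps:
E(C) = C²
q = 7618 (q = 4 + 94*9² = 4 + 94*81 = 4 + 7614 = 7618)
(q + u(17, 195))/(-40146 + 45582) = (7618 + 195)/(-40146 + 45582) = 7813/5436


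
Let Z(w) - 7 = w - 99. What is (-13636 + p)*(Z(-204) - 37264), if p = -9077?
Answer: 853100280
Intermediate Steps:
Z(w) = -92 + w (Z(w) = 7 + (w - 99) = 7 + (-99 + w) = -92 + w)
(-13636 + p)*(Z(-204) - 37264) = (-13636 - 9077)*((-92 - 204) - 37264) = -22713*(-296 - 37264) = -22713*(-37560) = 853100280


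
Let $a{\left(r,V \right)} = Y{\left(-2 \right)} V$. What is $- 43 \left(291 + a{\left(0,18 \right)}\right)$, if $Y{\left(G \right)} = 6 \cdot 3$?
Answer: $-26445$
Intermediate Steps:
$Y{\left(G \right)} = 18$
$a{\left(r,V \right)} = 18 V$
$- 43 \left(291 + a{\left(0,18 \right)}\right) = - 43 \left(291 + 18 \cdot 18\right) = - 43 \left(291 + 324\right) = \left(-43\right) 615 = -26445$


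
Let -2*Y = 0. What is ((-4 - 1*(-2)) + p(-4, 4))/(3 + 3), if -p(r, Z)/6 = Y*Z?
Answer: -⅓ ≈ -0.33333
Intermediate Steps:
Y = 0 (Y = -½*0 = 0)
p(r, Z) = 0 (p(r, Z) = -0*Z = -6*0 = 0)
((-4 - 1*(-2)) + p(-4, 4))/(3 + 3) = ((-4 - 1*(-2)) + 0)/(3 + 3) = ((-4 + 2) + 0)/6 = (-2 + 0)*(⅙) = -2*⅙ = -⅓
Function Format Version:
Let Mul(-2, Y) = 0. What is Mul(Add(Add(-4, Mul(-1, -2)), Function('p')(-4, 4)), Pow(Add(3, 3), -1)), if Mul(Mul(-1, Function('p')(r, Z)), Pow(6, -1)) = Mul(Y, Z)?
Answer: Rational(-1, 3) ≈ -0.33333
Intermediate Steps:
Y = 0 (Y = Mul(Rational(-1, 2), 0) = 0)
Function('p')(r, Z) = 0 (Function('p')(r, Z) = Mul(-6, Mul(0, Z)) = Mul(-6, 0) = 0)
Mul(Add(Add(-4, Mul(-1, -2)), Function('p')(-4, 4)), Pow(Add(3, 3), -1)) = Mul(Add(Add(-4, Mul(-1, -2)), 0), Pow(Add(3, 3), -1)) = Mul(Add(Add(-4, 2), 0), Pow(6, -1)) = Mul(Add(-2, 0), Rational(1, 6)) = Mul(-2, Rational(1, 6)) = Rational(-1, 3)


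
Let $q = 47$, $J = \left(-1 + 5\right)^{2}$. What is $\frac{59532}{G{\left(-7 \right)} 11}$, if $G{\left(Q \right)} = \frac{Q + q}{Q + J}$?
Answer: $\frac{12177}{10} \approx 1217.7$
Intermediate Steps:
$J = 16$ ($J = 4^{2} = 16$)
$G{\left(Q \right)} = \frac{47 + Q}{16 + Q}$ ($G{\left(Q \right)} = \frac{Q + 47}{Q + 16} = \frac{47 + Q}{16 + Q}$)
$\frac{59532}{G{\left(-7 \right)} 11} = \frac{59532}{\frac{47 - 7}{16 - 7} \cdot 11} = \frac{59532}{\frac{1}{9} \cdot 40 \cdot 11} = \frac{59532}{\frac{40}{9} \cdot 11} = \frac{59532}{\frac{440}{9}} = 59532 \cdot \frac{9}{440} = \frac{12177}{10}$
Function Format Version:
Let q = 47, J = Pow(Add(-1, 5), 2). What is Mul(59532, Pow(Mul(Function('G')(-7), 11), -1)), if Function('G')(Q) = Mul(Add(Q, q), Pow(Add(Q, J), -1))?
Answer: Rational(12177, 10) ≈ 1217.7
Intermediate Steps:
J = 16 (J = Pow(4, 2) = 16)
Function('G')(Q) = Mul(Pow(Add(16, Q), -1), Add(47, Q)) (Function('G')(Q) = Mul(Add(Q, 47), Pow(Add(Q, 16), -1)) = Mul(Add(47, Q), Pow(Add(16, Q), -1)) = Mul(Pow(Add(16, Q), -1), Add(47, Q)))
Mul(59532, Pow(Mul(Function('G')(-7), 11), -1)) = Mul(59532, Pow(Mul(Mul(Pow(Add(16, -7), -1), Add(47, -7)), 11), -1)) = Mul(59532, Pow(Mul(Mul(Pow(9, -1), 40), 11), -1)) = Mul(59532, Pow(Mul(Mul(Rational(1, 9), 40), 11), -1)) = Mul(59532, Pow(Mul(Rational(40, 9), 11), -1)) = Mul(59532, Pow(Rational(440, 9), -1)) = Mul(59532, Rational(9, 440)) = Rational(12177, 10)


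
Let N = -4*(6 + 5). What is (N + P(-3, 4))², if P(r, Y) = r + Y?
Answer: 1849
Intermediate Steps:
N = -44 (N = -4*11 = -44)
P(r, Y) = Y + r
(N + P(-3, 4))² = (-44 + (4 - 3))² = (-44 + 1)² = (-43)² = 1849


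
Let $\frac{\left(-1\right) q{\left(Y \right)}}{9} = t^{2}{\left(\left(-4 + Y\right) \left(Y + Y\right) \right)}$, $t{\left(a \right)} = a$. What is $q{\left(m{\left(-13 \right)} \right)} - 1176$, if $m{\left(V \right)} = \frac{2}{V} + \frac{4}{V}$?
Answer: $- \frac{37947480}{28561} \approx -1328.6$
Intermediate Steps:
$m{\left(V \right)} = \frac{6}{V}$
$q{\left(Y \right)} = - 36 Y^{2} \left(-4 + Y\right)^{2}$ ($q{\left(Y \right)} = - 9 \left(\left(-4 + Y\right) \left(Y + Y\right)\right)^{2} = - 9 \left(\left(-4 + Y\right) 2 Y\right)^{2} = - 9 \left(2 Y \left(-4 + Y\right)\right)^{2} = - 9 \cdot 4 Y^{2} \left(-4 + Y\right)^{2} = - 36 Y^{2} \left(-4 + Y\right)^{2}$)
$q{\left(m{\left(-13 \right)} \right)} - 1176 = - 36 \left(\frac{6}{-13}\right)^{2} \left(-4 + \frac{6}{-13}\right)^{2} - 1176 = - 36 \left(6 \left(- \frac{1}{13}\right)\right)^{2} \left(-4 + 6 \left(- \frac{1}{13}\right)\right)^{2} - 1176 = - 36 \left(- \frac{6}{13}\right)^{2} \left(-4 - \frac{6}{13}\right)^{2} - 1176 = \left(-36\right) \frac{36}{169} \left(- \frac{58}{13}\right)^{2} - 1176 = \left(-36\right) \frac{36}{169} \cdot \frac{3364}{169} - 1176 = - \frac{4359744}{28561} - 1176 = - \frac{37947480}{28561}$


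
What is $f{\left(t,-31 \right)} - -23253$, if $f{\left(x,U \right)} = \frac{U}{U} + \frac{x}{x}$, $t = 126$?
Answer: $23255$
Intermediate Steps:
$f{\left(x,U \right)} = 2$ ($f{\left(x,U \right)} = 1 + 1 = 2$)
$f{\left(t,-31 \right)} - -23253 = 2 - -23253 = 2 + 23253 = 23255$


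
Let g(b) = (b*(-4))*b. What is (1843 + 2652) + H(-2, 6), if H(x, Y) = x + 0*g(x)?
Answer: 4493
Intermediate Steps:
g(b) = -4*b² (g(b) = (-4*b)*b = -4*b²)
H(x, Y) = x (H(x, Y) = x + 0*(-4*x²) = x + 0 = x)
(1843 + 2652) + H(-2, 6) = (1843 + 2652) - 2 = 4495 - 2 = 4493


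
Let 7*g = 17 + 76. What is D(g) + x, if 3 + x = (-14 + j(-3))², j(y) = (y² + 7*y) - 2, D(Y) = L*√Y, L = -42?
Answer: 781 - 6*√651 ≈ 627.91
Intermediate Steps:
g = 93/7 (g = (17 + 76)/7 = (⅐)*93 = 93/7 ≈ 13.286)
D(Y) = -42*√Y
j(y) = -2 + y² + 7*y
x = 781 (x = -3 + (-14 + (-2 + (-3)² + 7*(-3)))² = -3 + (-14 + (-2 + 9 - 21))² = -3 + (-14 - 14)² = -3 + (-28)² = -3 + 784 = 781)
D(g) + x = -6*√651 + 781 = 781 - 6*√651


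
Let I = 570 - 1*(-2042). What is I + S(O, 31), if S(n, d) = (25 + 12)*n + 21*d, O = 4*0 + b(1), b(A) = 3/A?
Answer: 3374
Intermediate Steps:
I = 2612 (I = 570 + 2042 = 2612)
O = 3 (O = 4*0 + 3/1 = 0 + 3*1 = 0 + 3 = 3)
S(n, d) = 21*d + 37*n (S(n, d) = 37*n + 21*d = 21*d + 37*n)
I + S(O, 31) = 2612 + (21*31 + 37*3) = 2612 + (651 + 111) = 2612 + 762 = 3374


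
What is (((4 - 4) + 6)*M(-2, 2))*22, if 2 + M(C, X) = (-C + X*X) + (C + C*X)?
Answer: -264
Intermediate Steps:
M(C, X) = -2 + X**2 + C*X (M(C, X) = -2 + ((-C + X*X) + (C + C*X)) = -2 + ((-C + X**2) + (C + C*X)) = -2 + ((X**2 - C) + (C + C*X)) = -2 + (X**2 + C*X) = -2 + X**2 + C*X)
(((4 - 4) + 6)*M(-2, 2))*22 = (((4 - 4) + 6)*(-2 + 2**2 - 2*2))*22 = ((0 + 6)*(-2 + 4 - 4))*22 = (6*(-2))*22 = -12*22 = -264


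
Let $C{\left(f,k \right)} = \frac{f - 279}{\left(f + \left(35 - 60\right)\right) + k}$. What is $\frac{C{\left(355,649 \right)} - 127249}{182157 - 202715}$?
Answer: $\frac{124576695}{20126282} \approx 6.1898$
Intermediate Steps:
$C{\left(f,k \right)} = \frac{-279 + f}{-25 + f + k}$ ($C{\left(f,k \right)} = \frac{-279 + f}{\left(f - 25\right) + k} = \frac{-279 + f}{\left(-25 + f\right) + k} = \frac{-279 + f}{-25 + f + k}$)
$\frac{C{\left(355,649 \right)} - 127249}{182157 - 202715} = \frac{\frac{-279 + 355}{-25 + 355 + 649} - 127249}{182157 - 202715} = \frac{\frac{1}{979} \cdot 76 - 127249}{-20558} = \left(\frac{1}{979} \cdot 76 - 127249\right) \left(- \frac{1}{20558}\right) = \left(\frac{76}{979} - 127249\right) \left(- \frac{1}{20558}\right) = \left(- \frac{124576695}{979}\right) \left(- \frac{1}{20558}\right) = \frac{124576695}{20126282}$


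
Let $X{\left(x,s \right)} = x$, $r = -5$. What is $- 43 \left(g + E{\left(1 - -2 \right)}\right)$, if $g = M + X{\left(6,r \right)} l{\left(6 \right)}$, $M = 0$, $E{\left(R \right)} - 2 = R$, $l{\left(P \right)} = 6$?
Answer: $-1763$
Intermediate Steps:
$E{\left(R \right)} = 2 + R$
$g = 36$ ($g = 0 + 6 \cdot 6 = 0 + 36 = 36$)
$- 43 \left(g + E{\left(1 - -2 \right)}\right) = - 43 \left(36 + \left(2 + \left(1 - -2\right)\right)\right) = - 43 \left(36 + \left(2 + \left(1 + 2\right)\right)\right) = - 43 \left(36 + \left(2 + 3\right)\right) = - 43 \left(36 + 5\right) = \left(-43\right) 41 = -1763$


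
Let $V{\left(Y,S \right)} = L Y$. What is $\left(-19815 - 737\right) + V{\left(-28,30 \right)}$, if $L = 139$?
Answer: $-24444$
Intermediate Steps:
$V{\left(Y,S \right)} = 139 Y$
$\left(-19815 - 737\right) + V{\left(-28,30 \right)} = \left(-19815 - 737\right) + 139 \left(-28\right) = -20552 - 3892 = -24444$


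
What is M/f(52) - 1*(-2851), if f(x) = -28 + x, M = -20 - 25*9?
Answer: 68179/24 ≈ 2840.8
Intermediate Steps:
M = -245 (M = -20 - 225 = -245)
M/f(52) - 1*(-2851) = -245/(-28 + 52) - 1*(-2851) = -245/24 + 2851 = 68179/24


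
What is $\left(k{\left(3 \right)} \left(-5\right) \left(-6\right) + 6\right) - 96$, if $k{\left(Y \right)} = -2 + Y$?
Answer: $-60$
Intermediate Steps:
$\left(k{\left(3 \right)} \left(-5\right) \left(-6\right) + 6\right) - 96 = \left(\left(-2 + 3\right) \left(-5\right) \left(-6\right) + 6\right) - 96 = \left(1 \left(-5\right) \left(-6\right) + 6\right) - 96 = \left(\left(-5\right) \left(-6\right) + 6\right) - 96 = \left(30 + 6\right) - 96 = 36 - 96 = -60$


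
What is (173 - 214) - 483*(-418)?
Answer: 201853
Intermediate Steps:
(173 - 214) - 483*(-418) = -41 + 201894 = 201853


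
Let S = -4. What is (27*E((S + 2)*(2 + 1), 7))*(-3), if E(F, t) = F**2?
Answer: -2916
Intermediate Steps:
(27*E((S + 2)*(2 + 1), 7))*(-3) = (27*((-4 + 2)*(2 + 1))**2)*(-3) = (27*(-2*3)**2)*(-3) = (27*(-6)**2)*(-3) = (27*36)*(-3) = 972*(-3) = -2916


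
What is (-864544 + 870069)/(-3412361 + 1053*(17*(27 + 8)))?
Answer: -5525/2785826 ≈ -0.0019833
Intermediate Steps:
(-864544 + 870069)/(-3412361 + 1053*(17*(27 + 8))) = 5525/(-3412361 + 1053*(17*35)) = 5525/(-3412361 + 1053*595) = 5525/(-3412361 + 626535) = 5525/(-2785826) = 5525*(-1/2785826) = -5525/2785826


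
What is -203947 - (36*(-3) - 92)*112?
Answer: -181547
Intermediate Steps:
-203947 - (36*(-3) - 92)*112 = -203947 - (-108 - 92)*112 = -203947 - (-200)*112 = -203947 - 1*(-22400) = -203947 + 22400 = -181547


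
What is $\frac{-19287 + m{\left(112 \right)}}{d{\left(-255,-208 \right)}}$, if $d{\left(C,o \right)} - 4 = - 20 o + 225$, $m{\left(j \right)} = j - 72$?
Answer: $- \frac{1013}{231} \approx -4.3853$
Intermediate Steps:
$m{\left(j \right)} = -72 + j$ ($m{\left(j \right)} = j - 72 = -72 + j$)
$d{\left(C,o \right)} = 229 - 20 o$ ($d{\left(C,o \right)} = 4 - \left(-225 + 20 o\right) = 229 - 20 o$)
$\frac{-19287 + m{\left(112 \right)}}{d{\left(-255,-208 \right)}} = \frac{-19287 + \left(-72 + 112\right)}{229 - -4160} = \frac{-19287 + 40}{229 + 4160} = - \frac{19247}{4389} = \left(-19247\right) \frac{1}{4389} = - \frac{1013}{231}$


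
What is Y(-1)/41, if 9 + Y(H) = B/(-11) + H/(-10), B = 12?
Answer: -1099/4510 ≈ -0.24368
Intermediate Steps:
Y(H) = -111/11 - H/10 (Y(H) = -9 + (12/(-11) + H/(-10)) = -9 + (12*(-1/11) + H*(-⅒)) = -9 + (-12/11 - H/10) = -111/11 - H/10)
Y(-1)/41 = (-111/11 - ⅒*(-1))/41 = (-111/11 + ⅒)*(1/41) = -1099/110*1/41 = -1099/4510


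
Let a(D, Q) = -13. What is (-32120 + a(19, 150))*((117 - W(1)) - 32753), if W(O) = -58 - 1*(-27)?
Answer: 1047696465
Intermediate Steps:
W(O) = -31 (W(O) = -58 + 27 = -31)
(-32120 + a(19, 150))*((117 - W(1)) - 32753) = (-32120 - 13)*((117 - 1*(-31)) - 32753) = -32133*((117 + 31) - 32753) = -32133*(148 - 32753) = -32133*(-32605) = 1047696465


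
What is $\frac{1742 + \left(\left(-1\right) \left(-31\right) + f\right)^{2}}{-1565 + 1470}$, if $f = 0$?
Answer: $- \frac{2703}{95} \approx -28.453$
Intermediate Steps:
$\frac{1742 + \left(\left(-1\right) \left(-31\right) + f\right)^{2}}{-1565 + 1470} = \frac{1742 + \left(\left(-1\right) \left(-31\right) + 0\right)^{2}}{-1565 + 1470} = \frac{1742 + \left(31 + 0\right)^{2}}{-95} = \left(1742 + 31^{2}\right) \left(- \frac{1}{95}\right) = \left(1742 + 961\right) \left(- \frac{1}{95}\right) = 2703 \left(- \frac{1}{95}\right) = - \frac{2703}{95}$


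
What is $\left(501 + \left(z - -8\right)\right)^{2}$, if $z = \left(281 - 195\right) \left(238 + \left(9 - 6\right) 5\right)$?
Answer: $495819289$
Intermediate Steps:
$z = 21758$ ($z = 86 \left(238 + 3 \cdot 5\right) = 86 \left(238 + 15\right) = 86 \cdot 253 = 21758$)
$\left(501 + \left(z - -8\right)\right)^{2} = \left(501 + \left(21758 - -8\right)\right)^{2} = \left(501 + \left(21758 + 8\right)\right)^{2} = \left(501 + 21766\right)^{2} = 22267^{2} = 495819289$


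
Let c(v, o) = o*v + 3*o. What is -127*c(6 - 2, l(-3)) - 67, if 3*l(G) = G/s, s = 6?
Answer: 487/6 ≈ 81.167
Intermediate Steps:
l(G) = G/18 (l(G) = (G/6)/3 = G/18)
c(v, o) = 3*o + o*v
-127*c(6 - 2, l(-3)) - 67 = -127*(1/18)*(-3)*(3 + (6 - 2)) - 67 = -(-127)*(3 + 4)/6 - 67 = -(-127)*7/6 - 67 = -127*(-7/6) - 67 = 889/6 - 67 = 487/6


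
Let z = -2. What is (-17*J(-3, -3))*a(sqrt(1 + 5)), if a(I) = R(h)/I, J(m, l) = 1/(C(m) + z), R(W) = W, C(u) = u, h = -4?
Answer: -34*sqrt(6)/15 ≈ -5.5522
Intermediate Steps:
J(m, l) = 1/(-2 + m) (J(m, l) = 1/(m - 2) = 1/(-2 + m))
a(I) = -4/I
(-17*J(-3, -3))*a(sqrt(1 + 5)) = (-17/(-2 - 3))*(-4/sqrt(1 + 5)) = (-17/(-5))*(-4*sqrt(6)/6) = (-17*(-1/5))*(-2*sqrt(6)/3) = 17*(-2*sqrt(6)/3)/5 = -34*sqrt(6)/15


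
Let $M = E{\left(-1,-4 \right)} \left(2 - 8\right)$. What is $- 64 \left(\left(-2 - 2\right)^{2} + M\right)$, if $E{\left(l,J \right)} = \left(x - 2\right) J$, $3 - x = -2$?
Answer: $-5632$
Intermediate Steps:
$x = 5$ ($x = 3 - -2 = 3 + 2 = 5$)
$E{\left(l,J \right)} = 3 J$ ($E{\left(l,J \right)} = \left(5 - 2\right) J = 3 J$)
$M = 72$ ($M = 3 \left(-4\right) \left(2 - 8\right) = \left(-12\right) \left(-6\right) = 72$)
$- 64 \left(\left(-2 - 2\right)^{2} + M\right) = - 64 \left(\left(-2 - 2\right)^{2} + 72\right) = - 64 \left(\left(-4\right)^{2} + 72\right) = - 64 \left(16 + 72\right) = \left(-64\right) 88 = -5632$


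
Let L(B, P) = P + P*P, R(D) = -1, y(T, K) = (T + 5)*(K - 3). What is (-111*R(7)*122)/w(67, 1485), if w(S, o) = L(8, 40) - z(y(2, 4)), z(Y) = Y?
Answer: 13542/1633 ≈ 8.2927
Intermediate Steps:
y(T, K) = (-3 + K)*(5 + T) (y(T, K) = (5 + T)*(-3 + K) = (-3 + K)*(5 + T))
L(B, P) = P + P²
w(S, o) = 1633 (w(S, o) = 40*(1 + 40) - (-15 - 3*2 + 5*4 + 4*2) = 40*41 - (-15 - 6 + 20 + 8) = 1640 - 1*7 = 1640 - 7 = 1633)
(-111*R(7)*122)/w(67, 1485) = (-111*(-1)*122)/1633 = (111*122)*(1/1633) = 13542*(1/1633) = 13542/1633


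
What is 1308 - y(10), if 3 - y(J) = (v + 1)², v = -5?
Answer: 1321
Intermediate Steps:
y(J) = -13 (y(J) = 3 - (-5 + 1)² = 3 - 1*(-4)² = 3 - 1*16 = 3 - 16 = -13)
1308 - y(10) = 1308 - 1*(-13) = 1308 + 13 = 1321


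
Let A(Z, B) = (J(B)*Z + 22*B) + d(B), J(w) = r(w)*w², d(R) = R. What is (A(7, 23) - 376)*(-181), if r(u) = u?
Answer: -15443282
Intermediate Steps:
J(w) = w³ (J(w) = w*w² = w³)
A(Z, B) = 23*B + Z*B³ (A(Z, B) = (B³*Z + 22*B) + B = (Z*B³ + 22*B) + B = (22*B + Z*B³) + B = 23*B + Z*B³)
(A(7, 23) - 376)*(-181) = (23*(23 + 7*23²) - 376)*(-181) = (23*(23 + 7*529) - 376)*(-181) = (23*(23 + 3703) - 376)*(-181) = (23*3726 - 376)*(-181) = (85698 - 376)*(-181) = 85322*(-181) = -15443282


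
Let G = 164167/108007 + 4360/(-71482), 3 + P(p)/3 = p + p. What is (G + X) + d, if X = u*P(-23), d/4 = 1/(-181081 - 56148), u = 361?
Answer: -48595827021662324366/915769934023823 ≈ -53066.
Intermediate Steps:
P(p) = -9 + 6*p (P(p) = -9 + 3*(p + p) = -9 + 3*(2*p) = -9 + 6*p)
G = 5632037487/3860278187 (G = 164167*(1/108007) + 4360*(-1/71482) = 164167/108007 - 2180/35741 = 5632037487/3860278187 ≈ 1.4590)
d = -4/237229 (d = 4/(-181081 - 56148) = 4/(-237229) = 4*(-1/237229) = -4/237229 ≈ -1.6861e-5)
X = -53067 (X = 361*(-9 + 6*(-23)) = 361*(-9 - 138) = 361*(-147) = -53067)
(G + X) + d = (5632037487/3860278187 - 53067) - 4/237229 = -204847750512042/3860278187 - 4/237229 = -48595827021662324366/915769934023823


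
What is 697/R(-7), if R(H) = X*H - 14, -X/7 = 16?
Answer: 697/770 ≈ 0.90520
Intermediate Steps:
X = -112 (X = -7*16 = -112)
R(H) = -14 - 112*H (R(H) = -112*H - 14 = -14 - 112*H)
697/R(-7) = 697/(-14 - 112*(-7)) = 697/(-14 + 784) = 697/770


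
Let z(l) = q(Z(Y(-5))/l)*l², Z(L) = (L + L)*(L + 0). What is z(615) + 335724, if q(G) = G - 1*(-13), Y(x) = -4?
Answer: 5272329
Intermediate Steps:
Z(L) = 2*L² (Z(L) = (2*L)*L = 2*L²)
q(G) = 13 + G (q(G) = G + 13 = 13 + G)
z(l) = l²*(13 + 32/l) (z(l) = (13 + (2*(-4)²)/l)*l² = (13 + (2*16)/l)*l² = (13 + 32/l)*l² = l²*(13 + 32/l))
z(615) + 335724 = 615*(32 + 13*615) + 335724 = 615*(32 + 7995) + 335724 = 615*8027 + 335724 = 4936605 + 335724 = 5272329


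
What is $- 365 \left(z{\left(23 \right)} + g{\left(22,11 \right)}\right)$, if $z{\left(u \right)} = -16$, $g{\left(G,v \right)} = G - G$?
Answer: $5840$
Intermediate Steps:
$g{\left(G,v \right)} = 0$
$- 365 \left(z{\left(23 \right)} + g{\left(22,11 \right)}\right) = - 365 \left(-16 + 0\right) = \left(-365\right) \left(-16\right) = 5840$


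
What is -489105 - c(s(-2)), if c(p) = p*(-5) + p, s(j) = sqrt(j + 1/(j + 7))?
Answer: -489105 + 12*I*sqrt(5)/5 ≈ -4.8911e+5 + 5.3666*I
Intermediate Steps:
s(j) = sqrt(j + 1/(7 + j))
c(p) = -4*p (c(p) = -5*p + p = -4*p)
-489105 - c(s(-2)) = -489105 - (-4)*sqrt((1 - 2*(7 - 2))/(7 - 2)) = -489105 - (-4)*sqrt((1 - 2*5)/5) = -489105 - (-4)*sqrt((1 - 10)/5) = -489105 - (-4)*sqrt((1/5)*(-9)) = -489105 - (-4)*sqrt(-9/5) = -489105 - (-4)*3*I*sqrt(5)/5 = -489105 - (-12)*I*sqrt(5)/5 = -489105 + 12*I*sqrt(5)/5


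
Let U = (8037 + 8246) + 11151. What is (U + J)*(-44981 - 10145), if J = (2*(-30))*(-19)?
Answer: -1575170324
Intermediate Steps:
U = 27434 (U = 16283 + 11151 = 27434)
J = 1140 (J = -60*(-19) = 1140)
(U + J)*(-44981 - 10145) = (27434 + 1140)*(-44981 - 10145) = 28574*(-55126) = -1575170324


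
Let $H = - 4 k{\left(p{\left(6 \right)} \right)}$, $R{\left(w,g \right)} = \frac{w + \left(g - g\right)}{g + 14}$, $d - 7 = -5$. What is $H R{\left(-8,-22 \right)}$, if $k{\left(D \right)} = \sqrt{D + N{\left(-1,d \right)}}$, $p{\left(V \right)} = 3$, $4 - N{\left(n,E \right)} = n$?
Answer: $- 8 \sqrt{2} \approx -11.314$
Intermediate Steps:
$d = 2$ ($d = 7 - 5 = 2$)
$N{\left(n,E \right)} = 4 - n$
$R{\left(w,g \right)} = \frac{w}{14 + g}$ ($R{\left(w,g \right)} = \frac{w + 0}{14 + g} = \frac{w}{14 + g}$)
$k{\left(D \right)} = \sqrt{5 + D}$ ($k{\left(D \right)} = \sqrt{D + \left(4 - -1\right)} = \sqrt{D + \left(4 + 1\right)} = \sqrt{D + 5} = \sqrt{5 + D}$)
$H = - 8 \sqrt{2}$ ($H = - 4 \sqrt{5 + 3} = - 4 \sqrt{8} = - 4 \cdot 2 \sqrt{2} = - 8 \sqrt{2} \approx -11.314$)
$H R{\left(-8,-22 \right)} = - 8 \sqrt{2} \left(- \frac{8}{14 - 22}\right) = - 8 \sqrt{2} \left(- \frac{8}{-8}\right) = - 8 \sqrt{2} \left(\left(-8\right) \left(- \frac{1}{8}\right)\right) = - 8 \sqrt{2} \cdot 1 = - 8 \sqrt{2}$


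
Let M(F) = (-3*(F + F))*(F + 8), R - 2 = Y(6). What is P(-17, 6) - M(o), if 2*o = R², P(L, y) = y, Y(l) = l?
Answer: 7686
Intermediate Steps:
R = 8 (R = 2 + 6 = 8)
o = 32 (o = (½)*8² = (½)*64 = 32)
M(F) = -6*F*(8 + F) (M(F) = (-6*F)*(8 + F) = -6*F*(8 + F))
P(-17, 6) - M(o) = 6 - (-6)*32*(8 + 32) = 6 - (-6)*32*40 = 6 - 1*(-7680) = 6 + 7680 = 7686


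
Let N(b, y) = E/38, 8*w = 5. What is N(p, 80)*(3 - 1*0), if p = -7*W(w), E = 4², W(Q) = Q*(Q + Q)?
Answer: 24/19 ≈ 1.2632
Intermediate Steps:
w = 5/8 (w = (⅛)*5 = 5/8 ≈ 0.62500)
W(Q) = 2*Q² (W(Q) = Q*(2*Q) = 2*Q²)
E = 16
p = -175/32 (p = -14*(5/8)² = -14*25/64 = -7*25/32 = -175/32 ≈ -5.4688)
N(b, y) = 8/19 (N(b, y) = 16/38 = 16*(1/38) = 8/19)
N(p, 80)*(3 - 1*0) = 8*(3 - 1*0)/19 = 8*(3 + 0)/19 = (8/19)*3 = 24/19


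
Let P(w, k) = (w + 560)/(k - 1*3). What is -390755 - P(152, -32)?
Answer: -13675713/35 ≈ -3.9073e+5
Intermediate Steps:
P(w, k) = (560 + w)/(-3 + k) (P(w, k) = (560 + w)/(k - 3) = (560 + w)/(-3 + k))
-390755 - P(152, -32) = -390755 - (560 + 152)/(-3 - 32) = -390755 - 712/(-35) = -390755 - (-1)*712/35 = -390755 - 1*(-712/35) = -390755 + 712/35 = -13675713/35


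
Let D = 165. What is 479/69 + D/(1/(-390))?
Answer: -4439671/69 ≈ -64343.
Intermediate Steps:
479/69 + D/(1/(-390)) = 479/69 + 165/(1/(-390)) = 479*(1/69) + 165/(-1/390) = 479/69 + 165*(-390) = 479/69 - 64350 = -4439671/69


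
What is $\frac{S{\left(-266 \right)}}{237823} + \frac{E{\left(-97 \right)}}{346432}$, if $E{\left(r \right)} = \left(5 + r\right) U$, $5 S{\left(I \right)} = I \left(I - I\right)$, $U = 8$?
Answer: $- \frac{23}{10826} \approx -0.0021245$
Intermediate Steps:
$S{\left(I \right)} = 0$ ($S{\left(I \right)} = \frac{I \left(I - I\right)}{5} = \frac{I 0}{5} = \frac{1}{5} \cdot 0 = 0$)
$E{\left(r \right)} = 40 + 8 r$ ($E{\left(r \right)} = \left(5 + r\right) 8 = 40 + 8 r$)
$\frac{S{\left(-266 \right)}}{237823} + \frac{E{\left(-97 \right)}}{346432} = \frac{0}{237823} + \frac{40 + 8 \left(-97\right)}{346432} = 0 \cdot \frac{1}{237823} + \left(40 - 776\right) \frac{1}{346432} = 0 - \frac{23}{10826} = - \frac{23}{10826}$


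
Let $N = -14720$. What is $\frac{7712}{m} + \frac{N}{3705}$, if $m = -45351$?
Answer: $- \frac{46409312}{11201697} \approx -4.1431$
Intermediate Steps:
$\frac{7712}{m} + \frac{N}{3705} = \frac{7712}{-45351} - \frac{14720}{3705} = 7712 \left(- \frac{1}{45351}\right) - \frac{2944}{741} = - \frac{7712}{45351} - \frac{2944}{741} = - \frac{46409312}{11201697}$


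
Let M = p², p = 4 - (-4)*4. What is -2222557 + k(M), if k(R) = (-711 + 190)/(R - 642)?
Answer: -537858273/242 ≈ -2.2226e+6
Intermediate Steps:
p = 20 (p = 4 - 1*(-16) = 4 + 16 = 20)
M = 400 (M = 20² = 400)
k(R) = -521/(-642 + R)
-2222557 + k(M) = -2222557 - 521/(-642 + 400) = -2222557 - 521/(-242) = -2222557 - 521*(-1/242) = -2222557 + 521/242 = -537858273/242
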